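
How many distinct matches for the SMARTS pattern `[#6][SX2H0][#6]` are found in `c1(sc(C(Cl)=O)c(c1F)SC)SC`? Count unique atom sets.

2

[#6][SX2H0][#6] is the SMARTS for a thioether: an aliphatic sulfur bridging two carbons with no H on the sulfur.
The molecule carries 2 separate instances of a methylthio ether (-SCH3) meeting every constraint; each maps to a distinct set of atoms, giving 2 matches.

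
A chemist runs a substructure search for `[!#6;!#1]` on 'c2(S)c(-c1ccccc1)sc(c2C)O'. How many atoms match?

3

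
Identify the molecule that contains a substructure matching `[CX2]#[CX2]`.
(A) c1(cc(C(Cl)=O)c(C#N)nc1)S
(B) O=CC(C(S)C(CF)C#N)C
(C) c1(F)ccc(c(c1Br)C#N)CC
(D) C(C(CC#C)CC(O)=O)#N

[CX2]#[CX2] describes a carbon-carbon triple bond (an alkyne).
(A) has a nitrile (-C#N) but the triple bond is C#N, not C#C.
(B) has a nitrile (-C#N) but the triple bond is C#N, not C#C.
(C) has a nitrile (-C#N) but the triple bond is C#N, not C#C.
(D) contains an ethynyl group (-C#CH), which satisfies every atom and bond constraint.
So the answer is (D).

D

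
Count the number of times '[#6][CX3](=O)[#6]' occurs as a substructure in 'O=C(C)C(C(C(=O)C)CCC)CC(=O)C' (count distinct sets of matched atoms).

3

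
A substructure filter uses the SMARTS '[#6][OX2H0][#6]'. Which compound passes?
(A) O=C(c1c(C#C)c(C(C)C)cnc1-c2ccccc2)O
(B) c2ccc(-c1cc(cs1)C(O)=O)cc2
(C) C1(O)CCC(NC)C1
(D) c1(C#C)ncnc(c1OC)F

D

[#6][OX2H0][#6] describes an aliphatic oxygen bridging two carbons with no H on the oxygen (an ether).
(A) has a carboxylic acid group (-C(=O)OH) but the -OH oxygen has H1; the =O is OX1, not OX2.
(B) has a carboxylic acid group (-C(=O)OH) but the -OH oxygen has H1; the =O is OX1, not OX2.
(C) has a hydroxyl group (-OH) but the oxygen has H1, not H0 bridging two carbons.
(D) contains a methoxy ether (-OCH3), which satisfies every atom and bond constraint.
So the answer is (D).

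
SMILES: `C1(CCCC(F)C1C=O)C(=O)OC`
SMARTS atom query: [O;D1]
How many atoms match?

2

The query [O;D1] means: aliphatic oxygen bonded to exactly one heavy atom.
Check the 13 heavy atoms by environment: 4× C (D3) → no; 4× C (D2) → no; 2× O (D1) → match; 1× O (D2) → no; 1× C (D1) → no; 1× F (D1) → no.
That gives 2 matching atoms.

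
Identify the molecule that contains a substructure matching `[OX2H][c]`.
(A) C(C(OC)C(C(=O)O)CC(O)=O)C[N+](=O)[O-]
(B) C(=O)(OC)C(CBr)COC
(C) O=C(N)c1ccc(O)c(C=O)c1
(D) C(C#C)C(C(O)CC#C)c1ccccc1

C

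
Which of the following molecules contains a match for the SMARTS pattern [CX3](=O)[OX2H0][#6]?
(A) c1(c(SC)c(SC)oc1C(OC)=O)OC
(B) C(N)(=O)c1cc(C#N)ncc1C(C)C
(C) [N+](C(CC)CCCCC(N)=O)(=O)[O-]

A

[CX3](=O)[OX2H0][#6] describes a carbonyl carbon bonded to an oxygen that is itself bonded to carbon (no H on that O) (an ester).
(A) contains a methyl-ester group (-C(=O)OCH3), which satisfies every atom and bond constraint.
(B) has a primary amide (-C(=O)NH2) but the carbonyl is bonded to N, not to an O-C linkage.
(C) has a primary amide (-C(=O)NH2) but the carbonyl is bonded to N, not to an O-C linkage.
So the answer is (A).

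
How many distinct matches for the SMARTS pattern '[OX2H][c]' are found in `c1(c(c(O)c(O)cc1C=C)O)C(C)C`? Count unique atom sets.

[OX2H][c] is the SMARTS for a phenol: a hydroxyl oxygen attached to an aromatic carbon.
The molecule carries 3 separate instances of a hydroxyl group (-OH) meeting every constraint; each maps to a distinct set of atoms, giving 3 matches.

3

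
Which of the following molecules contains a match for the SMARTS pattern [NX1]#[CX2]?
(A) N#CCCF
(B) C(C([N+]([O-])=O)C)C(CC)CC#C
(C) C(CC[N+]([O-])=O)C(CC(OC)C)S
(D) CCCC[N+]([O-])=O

[NX1]#[CX2] describes a nitrogen triple-bonded to a two-connected carbon (a nitrile).
(A) contains a nitrile (-C#N), which satisfies every atom and bond constraint.
(B) has a nitro group (-[N+](=O)[O-]) but there is no C#N triple bond.
(C) has a nitro group (-[N+](=O)[O-]) but there is no C#N triple bond.
(D) has a nitro group (-[N+](=O)[O-]) but there is no C#N triple bond.
So the answer is (A).

A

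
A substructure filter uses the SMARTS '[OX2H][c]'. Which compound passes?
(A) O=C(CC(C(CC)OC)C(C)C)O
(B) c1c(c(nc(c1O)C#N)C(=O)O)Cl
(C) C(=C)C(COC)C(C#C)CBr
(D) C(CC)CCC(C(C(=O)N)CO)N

B

[OX2H][c] describes a hydroxyl oxygen attached to an aromatic carbon (a phenol).
(A) has a methoxy ether (-OCH3) but the oxygen has H0, not H1.
(B) contains a hydroxyl group (-OH), which satisfies every atom and bond constraint.
(C) has a methoxy ether (-OCH3) but the oxygen has H0, not H1.
(D) has a hydroxyl group (-OH) but the -OH is on an aliphatic carbon, not an aromatic c.
So the answer is (B).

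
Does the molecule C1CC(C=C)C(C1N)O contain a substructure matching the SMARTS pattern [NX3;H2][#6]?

The pattern [NX3;H2][#6] describes a trivalent nitrogen with two H attached to carbon — a primary amine.
The molecule carries a primary amino group (-NH2), whose atoms satisfy every constraint of the query, so the pattern matches.

Yes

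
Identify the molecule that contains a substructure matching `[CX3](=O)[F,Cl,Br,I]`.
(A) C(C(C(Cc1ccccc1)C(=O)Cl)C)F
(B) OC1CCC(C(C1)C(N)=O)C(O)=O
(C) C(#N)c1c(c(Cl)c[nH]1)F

[CX3](=O)[F,Cl,Br,I] describes a carbonyl carbon bonded to a halogen (an acyl halide).
(A) contains an acyl chloride (-C(=O)Cl), which satisfies every atom and bond constraint.
(B) has a carboxylic acid group (-C(=O)OH) but the carbonyl is bonded to -OH, not to a halogen.
(C) has a chloro substituent but the Cl is not on a carbonyl carbon.
So the answer is (A).

A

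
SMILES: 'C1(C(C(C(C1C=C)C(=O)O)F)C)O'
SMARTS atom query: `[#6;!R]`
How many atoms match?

The query [#6;!R] means: carbon not in any ring.
Check the 13 heavy atoms by environment: 5× C (in 5-ring) → no; 4× C (acyclic) → match; 3× O (acyclic) → no; 1× F (acyclic) → no.
That gives 4 matching atoms.

4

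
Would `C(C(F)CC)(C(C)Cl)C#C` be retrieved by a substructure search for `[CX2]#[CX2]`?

Yes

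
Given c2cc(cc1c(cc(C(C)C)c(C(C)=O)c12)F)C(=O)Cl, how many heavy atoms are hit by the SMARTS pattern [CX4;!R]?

4

The query [CX4;!R] means: aliphatic carbon with four total connections, not in a ring.
Check the 20 heavy atoms by environment: 10× c (aromatic, X3, in 6-ring) → no; 2× C (X3, acyclic) → no; 2× O (X1, acyclic) → no; 4× C (X4, acyclic) → match; 1× Cl (X1, acyclic) → no; 1× F (X1, acyclic) → no.
That gives 4 matching atoms.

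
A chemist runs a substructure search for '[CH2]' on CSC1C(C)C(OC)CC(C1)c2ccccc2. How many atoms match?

The query [CH2] means: aliphatic carbon with exactly two hydrogens.
Check the 17 heavy atoms by environment: 4× C (H1) → no; 2× C (H2) → match; 1× O (H0) → no; 3× C (H3) → no; 1× c (aromatic, H0) → no; 5× c (aromatic, H1) → no; 1× S (H0) → no.
That gives 2 matching atoms.

2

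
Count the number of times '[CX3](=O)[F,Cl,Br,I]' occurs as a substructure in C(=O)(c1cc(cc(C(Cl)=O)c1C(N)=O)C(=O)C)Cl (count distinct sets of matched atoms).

2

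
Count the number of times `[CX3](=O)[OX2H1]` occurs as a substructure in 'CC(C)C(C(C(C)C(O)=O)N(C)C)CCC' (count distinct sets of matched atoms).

1

[CX3](=O)[OX2H1] is the SMARTS for a carboxylic acid: an sp2 carbon double-bonded to O and single-bonded to an -OH oxygen.
Exactly one fragment in the molecule meets all constraints, giving 1 match.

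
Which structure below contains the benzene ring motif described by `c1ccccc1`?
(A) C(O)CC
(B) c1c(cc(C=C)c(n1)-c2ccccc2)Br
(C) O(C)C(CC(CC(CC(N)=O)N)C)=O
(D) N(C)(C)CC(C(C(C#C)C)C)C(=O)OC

B

c1ccccc1 describes six aromatic carbons in a ring (a benzene ring).
(A) has a methyl group (-CH3) but no six-membered all-carbon aromatic ring is present.
(B) contains a phenyl ring, which satisfies every atom and bond constraint.
(C) has a methyl group (-CH3) but no six-membered all-carbon aromatic ring is present.
(D) has a methyl group (-CH3) but no six-membered all-carbon aromatic ring is present.
So the answer is (B).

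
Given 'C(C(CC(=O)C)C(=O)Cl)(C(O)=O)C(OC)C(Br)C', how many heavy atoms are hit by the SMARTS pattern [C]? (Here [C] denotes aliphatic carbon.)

11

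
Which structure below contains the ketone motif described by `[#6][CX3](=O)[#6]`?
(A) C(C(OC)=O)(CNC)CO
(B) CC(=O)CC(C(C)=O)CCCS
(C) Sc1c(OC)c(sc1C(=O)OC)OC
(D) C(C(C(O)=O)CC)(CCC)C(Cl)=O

[#6][CX3](=O)[#6] describes a carbonyl carbon (no H) flanked by two carbons (a ketone).
(A) has a methyl-ester group (-C(=O)OCH3) but one neighbour of the carbonyl carbon is O, not C.
(B) contains an acetyl/ketone group (-C(=O)CH3), which satisfies every atom and bond constraint.
(C) has a methyl-ester group (-C(=O)OCH3) but one neighbour of the carbonyl carbon is O, not C.
(D) has a carboxylic acid group (-C(=O)OH) but one neighbour of the carbonyl carbon is O, not C.
So the answer is (B).

B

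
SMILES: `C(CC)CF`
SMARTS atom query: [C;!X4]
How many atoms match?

The query [C;!X4] means: aliphatic carbon that does not have four total connections.
Check the 5 heavy atoms by environment: 4× C (X4) → no; 1× F (X1) → no.
No environment satisfies the query, so 0 matching atoms.

0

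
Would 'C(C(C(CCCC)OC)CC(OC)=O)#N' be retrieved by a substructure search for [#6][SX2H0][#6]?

The pattern [#6][SX2H0][#6] describes an aliphatic sulfur bridging two carbons with no H on the sulfur — a thioether.
The closest candidate here is a methoxy ether (-OCH3), but the bridging atom is O, not S. No other fragment satisfies the full query, so there is no match.

No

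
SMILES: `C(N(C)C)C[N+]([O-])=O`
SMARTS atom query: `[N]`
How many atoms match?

2

Check the 8 heavy atoms by environment: 4× C → no; 1× N (charge +1) → match; 1× O (charge -1) → no; 1× O → no; 1× N → match.
Summing the matching environments: 1 + 1 = 2 matching atoms.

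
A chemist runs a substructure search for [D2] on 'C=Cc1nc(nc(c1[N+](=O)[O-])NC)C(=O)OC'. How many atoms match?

The query [D2] means: atom with exactly two heavy-atom neighbours.
Check the 17 heavy atoms by environment: 2× n (aromatic, D2) → match; 4× c (aromatic, D3) → no; 1× N (D2) → match; 3× C (D1) → no; 1× C (D3) → no; 2× O (D1) → no; 1× O (D2) → match; 1× C (D2) → match; 1× N (charge +1, D3) → no; 1× O (charge -1, D1) → no.
Summing the matching environments: 2 + 1 + 1 + 1 = 5 matching atoms.

5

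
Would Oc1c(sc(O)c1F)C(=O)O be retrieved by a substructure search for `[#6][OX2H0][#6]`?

The pattern [#6][OX2H0][#6] describes an aliphatic oxygen bridging two carbons with no H on the oxygen — an ether.
The closest candidate here is a hydroxyl group (-OH), but the oxygen has H1, not H0 bridging two carbons. No other fragment satisfies the full query, so there is no match.

No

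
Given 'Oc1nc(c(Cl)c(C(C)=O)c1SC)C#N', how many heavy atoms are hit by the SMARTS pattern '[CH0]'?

2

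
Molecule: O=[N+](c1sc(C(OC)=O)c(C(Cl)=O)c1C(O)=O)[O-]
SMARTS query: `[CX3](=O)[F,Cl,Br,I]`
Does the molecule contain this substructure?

The pattern [CX3](=O)[F,Cl,Br,I] describes a carbonyl carbon bonded to a halogen — an acyl halide.
The molecule carries an acyl chloride (-C(=O)Cl), whose atoms satisfy every constraint of the query, so the pattern matches.

Yes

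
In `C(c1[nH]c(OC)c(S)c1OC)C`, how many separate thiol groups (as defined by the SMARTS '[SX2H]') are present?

1

[SX2H] is the SMARTS for a thiol: an aliphatic sulfur with two connections, one being H.
Exactly one fragment in the molecule meets all constraints, giving 1 match.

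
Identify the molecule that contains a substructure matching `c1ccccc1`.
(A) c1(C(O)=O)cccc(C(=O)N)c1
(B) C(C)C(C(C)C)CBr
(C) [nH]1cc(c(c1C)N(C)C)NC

c1ccccc1 describes six aromatic carbons in a ring (a benzene ring).
(A) contains the required atom environment, so the pattern matches.
(B) has a methyl group (-CH3) but no six-membered all-carbon aromatic ring is present.
(C) has a methyl group (-CH3) but no six-membered all-carbon aromatic ring is present.
So the answer is (A).

A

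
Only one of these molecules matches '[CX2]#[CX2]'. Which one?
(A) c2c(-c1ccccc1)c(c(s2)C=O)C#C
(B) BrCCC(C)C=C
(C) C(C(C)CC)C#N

A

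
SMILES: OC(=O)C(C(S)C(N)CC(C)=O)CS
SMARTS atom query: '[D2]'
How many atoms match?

Check the 14 heavy atoms by environment: 2× C (D2) → match; 5× C (D3) → no; 3× O (D1) → no; 1× C (D1) → no; 2× S (D1) → no; 1× N (D1) → no.
That gives 2 matching atoms.

2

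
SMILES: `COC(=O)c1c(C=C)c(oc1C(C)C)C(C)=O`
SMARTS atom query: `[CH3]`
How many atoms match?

Check the 17 heavy atoms by environment: 1× o (aromatic, H0) → no; 4× c (aromatic, H0) → no; 2× C (H1) → no; 4× C (H3) → match; 2× C (H0) → no; 3× O (H0) → no; 1× C (H2) → no.
That gives 4 matching atoms.

4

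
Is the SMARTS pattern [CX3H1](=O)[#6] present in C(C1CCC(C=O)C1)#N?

Yes

The pattern [CX3H1](=O)[#6] describes an sp2 carbon with one H, double-bonded to O and single-bonded to carbon — an aldehyde.
The molecule carries an aldehyde (-CHO), whose atoms satisfy every constraint of the query, so the pattern matches.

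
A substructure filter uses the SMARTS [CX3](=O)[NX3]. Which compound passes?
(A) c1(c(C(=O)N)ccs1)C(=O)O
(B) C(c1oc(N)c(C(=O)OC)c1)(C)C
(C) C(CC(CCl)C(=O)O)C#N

A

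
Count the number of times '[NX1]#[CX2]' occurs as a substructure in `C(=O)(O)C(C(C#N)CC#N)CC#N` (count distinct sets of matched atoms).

[NX1]#[CX2] is the SMARTS for a nitrile: a nitrogen triple-bonded to a two-connected carbon.
The molecule carries 3 separate instances of a nitrile (-C#N) meeting every constraint; each maps to a distinct set of atoms, giving 3 matches.

3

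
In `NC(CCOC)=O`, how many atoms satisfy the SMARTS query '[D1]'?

3

The query [D1] means: atom with exactly one heavy-atom neighbour (degree 1).
Check the 7 heavy atoms by environment: 2× C (D2) → no; 1× O (D2) → no; 1× C (D1) → match; 1× C (D3) → no; 1× O (D1) → match; 1× N (D1) → match.
Summing the matching environments: 1 + 1 + 1 = 3 matching atoms.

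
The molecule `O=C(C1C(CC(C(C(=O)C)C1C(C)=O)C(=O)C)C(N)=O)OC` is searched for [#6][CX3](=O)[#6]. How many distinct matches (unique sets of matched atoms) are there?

[#6][CX3](=O)[#6] is the SMARTS for a ketone: a carbonyl carbon (no H) flanked by two carbons.
The molecule carries 3 separate instances of an acetyl/ketone group (-C(=O)CH3) meeting every constraint; each maps to a distinct set of atoms, giving 3 matches.

3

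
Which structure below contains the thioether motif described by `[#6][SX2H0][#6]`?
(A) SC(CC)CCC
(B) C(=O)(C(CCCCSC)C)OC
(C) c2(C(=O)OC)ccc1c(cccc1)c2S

[#6][SX2H0][#6] describes an aliphatic sulfur bridging two carbons with no H on the sulfur (a thioether).
(A) has a thiol (-SH) but the sulfur has H1, not H0 bridging two carbons.
(B) contains a methylthio ether (-SCH3), which satisfies every atom and bond constraint.
(C) has a thiol (-SH) but the sulfur has H1, not H0 bridging two carbons.
So the answer is (B).

B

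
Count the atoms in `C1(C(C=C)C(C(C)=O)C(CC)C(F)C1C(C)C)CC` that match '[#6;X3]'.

3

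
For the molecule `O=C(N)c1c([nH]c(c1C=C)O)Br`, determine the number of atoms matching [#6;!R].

3

The query [#6;!R] means: carbon not in any ring.
Check the 12 heavy atoms by environment: 1× n (aromatic, in 5-ring) → no; 4× c (aromatic, in 5-ring) → no; 1× Br (acyclic) → no; 3× C (acyclic) → match; 2× O (acyclic) → no; 1× N (acyclic) → no.
That gives 3 matching atoms.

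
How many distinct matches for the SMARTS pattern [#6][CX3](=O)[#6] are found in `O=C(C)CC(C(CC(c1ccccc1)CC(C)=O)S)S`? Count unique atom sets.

2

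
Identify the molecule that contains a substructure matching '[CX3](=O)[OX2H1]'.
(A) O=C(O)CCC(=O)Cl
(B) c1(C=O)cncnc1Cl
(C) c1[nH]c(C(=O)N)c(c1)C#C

A

[CX3](=O)[OX2H1] describes an sp2 carbon double-bonded to O and single-bonded to an -OH oxygen (a carboxylic acid).
(A) contains a carboxylic acid group (-C(=O)OH), which satisfies every atom and bond constraint.
(B) has an aldehyde (-CHO) but there is no singly-bonded oxygen on the carbonyl carbon.
(C) has a primary amide (-C(=O)NH2) but the carbonyl is bonded to N, not to an -OH oxygen.
So the answer is (A).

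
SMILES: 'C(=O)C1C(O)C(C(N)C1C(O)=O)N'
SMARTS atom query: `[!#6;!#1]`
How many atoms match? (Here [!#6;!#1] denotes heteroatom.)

The query [!#6;!#1] means: not carbon and not hydrogen — any heteroatom.
Check the 13 heavy atoms by environment: 7× C → no; 2× N → match; 4× O → match.
Summing the matching environments: 2 + 4 = 6 matching atoms.

6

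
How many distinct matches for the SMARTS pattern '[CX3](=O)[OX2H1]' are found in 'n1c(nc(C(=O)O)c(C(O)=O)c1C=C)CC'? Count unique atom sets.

2

[CX3](=O)[OX2H1] is the SMARTS for a carboxylic acid: an sp2 carbon double-bonded to O and single-bonded to an -OH oxygen.
The molecule carries 2 separate instances of a carboxylic acid group (-C(=O)OH) meeting every constraint; each maps to a distinct set of atoms, giving 2 matches.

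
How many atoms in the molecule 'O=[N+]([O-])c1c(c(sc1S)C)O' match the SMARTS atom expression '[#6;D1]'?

The query [#6;D1] means: carbon bonded to exactly one heavy atom.
Check the 11 heavy atoms by environment: 1× s (aromatic, D2) → no; 4× c (aromatic, D3) → no; 1× C (D1) → match; 1× S (D1) → no; 2× O (D1) → no; 1× N (charge +1, D3) → no; 1× O (charge -1, D1) → no.
That gives 1 matching atom.

1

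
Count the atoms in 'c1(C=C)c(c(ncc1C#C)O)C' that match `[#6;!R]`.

The query [#6;!R] means: carbon not in any ring.
Check the 12 heavy atoms by environment: 1× n (aromatic, in 6-ring) → no; 5× c (aromatic, in 6-ring) → no; 1× O (acyclic) → no; 5× C (acyclic) → match.
That gives 5 matching atoms.

5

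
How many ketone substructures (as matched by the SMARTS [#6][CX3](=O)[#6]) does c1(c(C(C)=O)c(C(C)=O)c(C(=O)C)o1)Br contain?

[#6][CX3](=O)[#6] is the SMARTS for a ketone: a carbonyl carbon (no H) flanked by two carbons.
The molecule carries 3 separate instances of an acetyl/ketone group (-C(=O)CH3) meeting every constraint; each maps to a distinct set of atoms, giving 3 matches.

3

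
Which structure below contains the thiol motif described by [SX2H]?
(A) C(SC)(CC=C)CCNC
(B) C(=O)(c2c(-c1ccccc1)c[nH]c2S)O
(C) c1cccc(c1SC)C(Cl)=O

B

[SX2H] describes an aliphatic sulfur with two connections, one being H (a thiol).
(A) has a methylthio ether (-SCH3) but the sulfur has H0 (bonded to two carbons), not H1.
(B) contains a thiol (-SH), which satisfies every atom and bond constraint.
(C) has a methylthio ether (-SCH3) but the sulfur has H0 (bonded to two carbons), not H1.
So the answer is (B).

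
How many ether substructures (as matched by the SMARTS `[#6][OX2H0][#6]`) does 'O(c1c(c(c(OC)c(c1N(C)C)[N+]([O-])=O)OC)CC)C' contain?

[#6][OX2H0][#6] is the SMARTS for an ether: an aliphatic oxygen bridging two carbons with no H on the oxygen.
The molecule carries 3 separate instances of a methoxy ether (-OCH3) meeting every constraint; each maps to a distinct set of atoms, giving 3 matches.

3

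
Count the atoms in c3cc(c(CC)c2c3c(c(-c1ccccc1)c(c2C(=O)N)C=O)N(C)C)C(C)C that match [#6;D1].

5

The query [#6;D1] means: carbon bonded to exactly one heavy atom.
Check the 29 heavy atoms by environment: 9× c (aromatic, D3) → no; 7× c (aromatic, D2) → no; 1× N (D3) → no; 5× C (D1) → match; 2× C (D2) → no; 2× C (D3) → no; 2× O (D1) → no; 1× N (D1) → no.
That gives 5 matching atoms.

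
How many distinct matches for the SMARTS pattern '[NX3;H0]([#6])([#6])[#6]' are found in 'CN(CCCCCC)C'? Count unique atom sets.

[NX3;H0]([#6])([#6])[#6] is the SMARTS for a tertiary amine: a trivalent nitrogen with no H, bonded to three carbons.
Exactly one fragment in the molecule meets all constraints, giving 1 match.

1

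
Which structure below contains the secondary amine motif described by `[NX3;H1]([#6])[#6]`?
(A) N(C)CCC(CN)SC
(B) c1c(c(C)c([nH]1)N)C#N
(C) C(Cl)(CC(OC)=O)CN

[NX3;H1]([#6])[#6] describes a trivalent nitrogen with one H, bonded to two carbons (a secondary amine).
(A) contains an N-methylamino group (-NHCH3), which satisfies every atom and bond constraint.
(B) has a primary amino group (-NH2) but the nitrogen has H2 and only one carbon neighbour.
(C) has a primary amino group (-NH2) but the nitrogen has H2 and only one carbon neighbour.
So the answer is (A).

A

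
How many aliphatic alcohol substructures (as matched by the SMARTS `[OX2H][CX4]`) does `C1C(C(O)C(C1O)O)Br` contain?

3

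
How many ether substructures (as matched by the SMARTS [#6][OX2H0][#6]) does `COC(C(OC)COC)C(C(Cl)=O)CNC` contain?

3

[#6][OX2H0][#6] is the SMARTS for an ether: an aliphatic oxygen bridging two carbons with no H on the oxygen.
The molecule carries 3 separate instances of a methoxy ether (-OCH3) meeting every constraint; each maps to a distinct set of atoms, giving 3 matches.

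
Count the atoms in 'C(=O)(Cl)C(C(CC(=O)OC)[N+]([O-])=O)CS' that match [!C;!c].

8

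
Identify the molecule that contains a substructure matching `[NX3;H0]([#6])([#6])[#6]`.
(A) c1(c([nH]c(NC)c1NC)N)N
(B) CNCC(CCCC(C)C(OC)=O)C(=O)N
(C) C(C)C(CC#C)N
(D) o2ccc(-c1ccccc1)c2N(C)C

D

[NX3;H0]([#6])([#6])[#6] describes a trivalent nitrogen with no H, bonded to three carbons (a tertiary amine).
(A) has an N-methylamino group (-NHCH3) but the nitrogen still has one H (H1), not H0.
(B) has a primary amide (-C(=O)NH2) but the amide nitrogen has H2 and only one carbon neighbour.
(C) has a primary amino group (-NH2) but the nitrogen has H2, not H0 with three carbons.
(D) contains a dimethylamino group (-N(CH3)2), which satisfies every atom and bond constraint.
So the answer is (D).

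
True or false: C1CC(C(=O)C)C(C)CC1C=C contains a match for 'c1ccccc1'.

The pattern c1ccccc1 describes six aromatic carbons in a ring — a benzene ring.
The closest candidate here is a methyl group (-CH3), but no six-membered all-carbon aromatic ring is present. No other fragment satisfies the full query, so there is no match.

False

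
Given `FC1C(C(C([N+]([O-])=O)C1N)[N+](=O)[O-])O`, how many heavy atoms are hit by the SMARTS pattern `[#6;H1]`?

Check the 14 heavy atoms by environment: 5× C (H1) → match; 1× O (H1) → no; 2× N (charge +1, H0) → no; 2× O (charge -1, H0) → no; 2× O (H0) → no; 1× F (H0) → no; 1× N (H2) → no.
That gives 5 matching atoms.

5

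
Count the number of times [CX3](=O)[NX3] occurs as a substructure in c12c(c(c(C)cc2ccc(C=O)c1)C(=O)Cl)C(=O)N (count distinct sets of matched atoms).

1

[CX3](=O)[NX3] is the SMARTS for an amide: a carbonyl carbon bonded to a trivalent nitrogen.
Exactly one fragment in the molecule meets all constraints, giving 1 match.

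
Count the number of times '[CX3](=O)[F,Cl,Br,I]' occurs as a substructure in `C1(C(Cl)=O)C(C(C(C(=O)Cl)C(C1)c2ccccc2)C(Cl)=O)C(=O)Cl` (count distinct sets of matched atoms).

4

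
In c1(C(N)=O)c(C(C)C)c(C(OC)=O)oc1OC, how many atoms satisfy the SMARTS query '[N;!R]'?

Check the 17 heavy atoms by environment: 1× o (aromatic, in 5-ring) → no; 4× c (aromatic, in 5-ring) → no; 4× O (acyclic) → no; 7× C (acyclic) → no; 1× N (acyclic) → match.
That gives 1 matching atom.

1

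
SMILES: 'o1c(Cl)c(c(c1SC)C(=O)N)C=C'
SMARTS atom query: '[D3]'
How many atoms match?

5

The query [D3] means: atom with exactly three heavy-atom neighbours.
Check the 13 heavy atoms by environment: 1× o (aromatic, D2) → no; 4× c (aromatic, D3) → match; 1× S (D2) → no; 2× C (D1) → no; 1× C (D2) → no; 1× C (D3) → match; 1× O (D1) → no; 1× N (D1) → no; 1× Cl (D1) → no.
Summing the matching environments: 4 + 1 = 5 matching atoms.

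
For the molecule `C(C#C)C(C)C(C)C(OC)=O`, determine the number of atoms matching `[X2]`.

The query [X2] means: any atom with exactly two total connections (bonds + H).
Check the 11 heavy atoms by environment: 6× C (X4) → no; 2× C (X2) → match; 1× C (X3) → no; 1× O (X1) → no; 1× O (X2) → match.
Summing the matching environments: 2 + 1 = 3 matching atoms.

3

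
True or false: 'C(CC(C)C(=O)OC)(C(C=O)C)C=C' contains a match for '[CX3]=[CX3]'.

True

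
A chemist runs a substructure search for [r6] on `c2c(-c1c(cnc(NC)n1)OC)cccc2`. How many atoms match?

Check the 16 heavy atoms by environment: 2× n (aromatic, in 6-ring) → match; 10× c (aromatic, in 6-ring) → match; 1× N (acyclic) → no; 2× C (acyclic) → no; 1× O (acyclic) → no.
Summing the matching environments: 2 + 10 = 12 matching atoms.

12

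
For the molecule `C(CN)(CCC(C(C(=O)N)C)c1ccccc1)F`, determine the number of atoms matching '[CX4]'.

7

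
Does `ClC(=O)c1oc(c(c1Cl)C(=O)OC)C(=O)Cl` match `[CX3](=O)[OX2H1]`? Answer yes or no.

The pattern [CX3](=O)[OX2H1] describes an sp2 carbon double-bonded to O and single-bonded to an -OH oxygen — a carboxylic acid.
The closest candidate here is a methyl-ester group (-C(=O)OCH3), but the singly-bonded O has no H (OX2H0, not OX2H1). No other fragment satisfies the full query, so there is no match.

No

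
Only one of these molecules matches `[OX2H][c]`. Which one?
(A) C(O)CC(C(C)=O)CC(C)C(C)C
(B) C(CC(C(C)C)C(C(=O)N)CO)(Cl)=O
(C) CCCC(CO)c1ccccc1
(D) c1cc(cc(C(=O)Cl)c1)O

D

[OX2H][c] describes a hydroxyl oxygen attached to an aromatic carbon (a phenol).
(A) has a hydroxyl group (-OH) but the -OH is on an aliphatic carbon, not an aromatic c.
(B) has a hydroxyl group (-OH) but the -OH is on an aliphatic carbon, not an aromatic c.
(C) has a hydroxyl group (-OH) but the -OH is on an aliphatic carbon, not an aromatic c.
(D) contains a hydroxyl group (-OH), which satisfies every atom and bond constraint.
So the answer is (D).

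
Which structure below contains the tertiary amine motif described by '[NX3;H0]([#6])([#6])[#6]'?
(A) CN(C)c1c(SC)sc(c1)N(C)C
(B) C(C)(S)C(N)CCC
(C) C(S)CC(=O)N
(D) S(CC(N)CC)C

A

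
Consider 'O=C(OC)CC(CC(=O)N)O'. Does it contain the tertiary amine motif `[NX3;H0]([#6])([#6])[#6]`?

No

The pattern [NX3;H0]([#6])([#6])[#6] describes a trivalent nitrogen with no H, bonded to three carbons — a tertiary amine.
The closest candidate here is a primary amide (-C(=O)NH2), but the amide nitrogen has H2 and only one carbon neighbour. No other fragment satisfies the full query, so there is no match.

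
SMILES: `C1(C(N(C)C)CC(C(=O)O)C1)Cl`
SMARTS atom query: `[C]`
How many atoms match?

The query [C] means: uppercase C matches aliphatic (non-aromatic) carbon only.
Check the 12 heavy atoms by environment: 8× C → match; 1× N → no; 2× O → no; 1× Cl → no.
That gives 8 matching atoms.

8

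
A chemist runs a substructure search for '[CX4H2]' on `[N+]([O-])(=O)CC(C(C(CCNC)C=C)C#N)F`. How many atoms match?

Check the 16 heavy atoms by environment: 3× C (H2, X4) → match; 3× C (H1, X4) → no; 1× C (H1, X3) → no; 1× C (H2, X3) → no; 1× N (charge +1, H0, X3) → no; 1× O (charge -1, H0, X1) → no; 1× O (H0, X1) → no; 1× C (H0, X2) → no; 1× N (H0, X1) → no; 1× F (H0, X1) → no; 1× N (H1, X3) → no; 1× C (H3, X4) → no.
That gives 3 matching atoms.

3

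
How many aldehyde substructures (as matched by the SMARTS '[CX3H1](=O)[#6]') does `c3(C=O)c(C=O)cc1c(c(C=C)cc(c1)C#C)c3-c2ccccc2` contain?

[CX3H1](=O)[#6] is the SMARTS for an aldehyde: an sp2 carbon with one H, double-bonded to O and single-bonded to carbon.
The molecule carries 2 separate instances of an aldehyde (-CHO) meeting every constraint; each maps to a distinct set of atoms, giving 2 matches.

2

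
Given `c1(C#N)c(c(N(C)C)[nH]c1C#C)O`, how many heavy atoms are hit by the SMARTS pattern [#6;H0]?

6

Check the 13 heavy atoms by environment: 1× n (aromatic, H1) → no; 4× c (aromatic, H0) → match; 1× O (H1) → no; 2× N (H0) → no; 2× C (H3) → no; 2× C (H0) → match; 1× C (H1) → no.
Summing the matching environments: 4 + 2 = 6 matching atoms.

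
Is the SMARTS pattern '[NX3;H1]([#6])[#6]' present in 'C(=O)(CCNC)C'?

Yes

The pattern [NX3;H1]([#6])[#6] describes a trivalent nitrogen with one H, bonded to two carbons — a secondary amine.
The molecule carries an N-methylamino group (-NHCH3), whose atoms satisfy every constraint of the query, so the pattern matches.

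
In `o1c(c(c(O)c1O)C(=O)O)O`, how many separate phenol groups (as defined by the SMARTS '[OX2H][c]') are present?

3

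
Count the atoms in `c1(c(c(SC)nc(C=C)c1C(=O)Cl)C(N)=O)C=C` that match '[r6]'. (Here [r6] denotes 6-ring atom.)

6

The query [r6] means: r6 matches atoms in a six-membered ring.
Check the 18 heavy atoms by environment: 1× n (aromatic, in 6-ring) → match; 5× c (aromatic, in 6-ring) → match; 7× C (acyclic) → no; 2× O (acyclic) → no; 1× N (acyclic) → no; 1× S (acyclic) → no; 1× Cl (acyclic) → no.
Summing the matching environments: 1 + 5 = 6 matching atoms.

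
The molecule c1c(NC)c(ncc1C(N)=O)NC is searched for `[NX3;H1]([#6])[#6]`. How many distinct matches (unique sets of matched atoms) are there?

2

[NX3;H1]([#6])[#6] is the SMARTS for a secondary amine: a trivalent nitrogen with one H, bonded to two carbons.
The molecule carries 2 separate instances of an N-methylamino group (-NHCH3) meeting every constraint; each maps to a distinct set of atoms, giving 2 matches.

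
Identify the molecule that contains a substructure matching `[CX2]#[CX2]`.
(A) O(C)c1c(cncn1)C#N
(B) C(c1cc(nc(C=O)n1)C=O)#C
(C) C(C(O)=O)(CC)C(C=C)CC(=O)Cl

B

[CX2]#[CX2] describes a carbon-carbon triple bond (an alkyne).
(A) has a nitrile (-C#N) but the triple bond is C#N, not C#C.
(B) contains an ethynyl group (-C#CH), which satisfies every atom and bond constraint.
(C) has a vinyl group (-CH=CH2) but the C=C is a double bond; both carbons are CX3, not CX2.
So the answer is (B).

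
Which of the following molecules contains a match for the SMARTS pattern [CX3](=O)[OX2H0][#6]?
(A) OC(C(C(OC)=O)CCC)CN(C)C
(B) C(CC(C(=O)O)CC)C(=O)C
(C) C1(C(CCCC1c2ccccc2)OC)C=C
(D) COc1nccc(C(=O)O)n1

A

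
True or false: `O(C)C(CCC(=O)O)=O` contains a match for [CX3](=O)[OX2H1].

True

The pattern [CX3](=O)[OX2H1] describes an sp2 carbon double-bonded to O and single-bonded to an -OH oxygen — a carboxylic acid.
The molecule carries a carboxylic acid group (-C(=O)OH), whose atoms satisfy every constraint of the query, so the pattern matches.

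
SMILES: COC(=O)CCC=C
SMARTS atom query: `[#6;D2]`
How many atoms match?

3

The query [#6;D2] means: any carbon bonded to exactly two heavy atoms.
Check the 8 heavy atoms by environment: 3× C (D2) → match; 2× C (D1) → no; 1× C (D3) → no; 1× O (D1) → no; 1× O (D2) → no.
That gives 3 matching atoms.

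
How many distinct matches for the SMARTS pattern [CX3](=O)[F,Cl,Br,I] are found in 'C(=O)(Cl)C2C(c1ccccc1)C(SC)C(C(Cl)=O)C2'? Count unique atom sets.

2

[CX3](=O)[F,Cl,Br,I] is the SMARTS for an acyl halide: a carbonyl carbon bonded to a halogen.
The molecule carries 2 separate instances of an acyl chloride (-C(=O)Cl) meeting every constraint; each maps to a distinct set of atoms, giving 2 matches.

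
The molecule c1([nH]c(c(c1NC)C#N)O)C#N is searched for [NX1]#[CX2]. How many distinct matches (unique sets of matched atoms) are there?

2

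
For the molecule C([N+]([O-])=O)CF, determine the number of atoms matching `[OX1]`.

2

Check the 6 heavy atoms by environment: 2× C (X4) → no; 1× F (X1) → no; 1× N (charge +1, X3) → no; 1× O (charge -1, X1) → match; 1× O (X1) → match.
Summing the matching environments: 1 + 1 = 2 matching atoms.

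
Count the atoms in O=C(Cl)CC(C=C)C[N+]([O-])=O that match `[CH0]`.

1

Check the 11 heavy atoms by environment: 3× C (H2) → no; 2× C (H1) → no; 1× C (H0) → match; 2× O (H0) → no; 1× Cl (H0) → no; 1× N (charge +1, H0) → no; 1× O (charge -1, H0) → no.
That gives 1 matching atom.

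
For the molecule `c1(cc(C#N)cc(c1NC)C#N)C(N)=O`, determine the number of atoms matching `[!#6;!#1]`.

5

The query [!#6;!#1] means: not carbon and not hydrogen — any heteroatom.
Check the 15 heavy atoms by environment: 6× c (aromatic) → no; 4× C → no; 4× N → match; 1× O → match.
Summing the matching environments: 4 + 1 = 5 matching atoms.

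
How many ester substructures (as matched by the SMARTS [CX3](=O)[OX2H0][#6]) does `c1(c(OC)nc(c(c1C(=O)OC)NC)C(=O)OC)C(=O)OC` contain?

3

[CX3](=O)[OX2H0][#6] is the SMARTS for an ester: a carbonyl carbon bonded to an oxygen that is itself bonded to carbon (no H on that O).
The molecule carries 3 separate instances of a methyl-ester group (-C(=O)OCH3) meeting every constraint; each maps to a distinct set of atoms, giving 3 matches.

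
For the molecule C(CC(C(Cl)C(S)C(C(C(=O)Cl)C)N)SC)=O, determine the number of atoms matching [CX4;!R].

8

The query [CX4;!R] means: aliphatic carbon with four total connections, not in a ring.
Check the 17 heavy atoms by environment: 8× C (X4, acyclic) → match; 2× S (X2, acyclic) → no; 2× Cl (X1, acyclic) → no; 1× N (X3, acyclic) → no; 2× C (X3, acyclic) → no; 2× O (X1, acyclic) → no.
That gives 8 matching atoms.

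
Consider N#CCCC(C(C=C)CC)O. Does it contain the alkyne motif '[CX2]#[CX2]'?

The pattern [CX2]#[CX2] describes a carbon-carbon triple bond — an alkyne.
The closest candidate here is a vinyl group (-CH=CH2), but the C=C is a double bond; both carbons are CX3, not CX2. No other fragment satisfies the full query, so there is no match.

No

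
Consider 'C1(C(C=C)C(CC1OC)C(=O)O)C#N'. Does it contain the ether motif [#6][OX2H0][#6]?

Yes

The pattern [#6][OX2H0][#6] describes an aliphatic oxygen bridging two carbons with no H on the oxygen — an ether.
The molecule carries a methoxy ether (-OCH3), whose atoms satisfy every constraint of the query, so the pattern matches.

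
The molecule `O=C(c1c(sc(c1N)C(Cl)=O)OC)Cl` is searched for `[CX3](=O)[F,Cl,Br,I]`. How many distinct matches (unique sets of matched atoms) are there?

[CX3](=O)[F,Cl,Br,I] is the SMARTS for an acyl halide: a carbonyl carbon bonded to a halogen.
The molecule carries 2 separate instances of an acyl chloride (-C(=O)Cl) meeting every constraint; each maps to a distinct set of atoms, giving 2 matches.

2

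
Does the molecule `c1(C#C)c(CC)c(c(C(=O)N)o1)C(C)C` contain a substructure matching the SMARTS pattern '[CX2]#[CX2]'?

The pattern [CX2]#[CX2] describes a carbon-carbon triple bond — an alkyne.
The molecule carries an ethynyl group (-C#CH), whose atoms satisfy every constraint of the query, so the pattern matches.

Yes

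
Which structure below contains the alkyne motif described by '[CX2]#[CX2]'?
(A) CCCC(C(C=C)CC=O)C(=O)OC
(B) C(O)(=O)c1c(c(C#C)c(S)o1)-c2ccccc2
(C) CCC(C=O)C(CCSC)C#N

B

[CX2]#[CX2] describes a carbon-carbon triple bond (an alkyne).
(A) has a vinyl group (-CH=CH2) but the C=C is a double bond; both carbons are CX3, not CX2.
(B) contains an ethynyl group (-C#CH), which satisfies every atom and bond constraint.
(C) has a nitrile (-C#N) but the triple bond is C#N, not C#C.
So the answer is (B).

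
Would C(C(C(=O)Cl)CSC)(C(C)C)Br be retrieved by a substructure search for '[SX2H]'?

No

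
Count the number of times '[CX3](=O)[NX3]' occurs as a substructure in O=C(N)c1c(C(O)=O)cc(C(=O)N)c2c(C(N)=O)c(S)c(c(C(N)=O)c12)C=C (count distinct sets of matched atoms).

[CX3](=O)[NX3] is the SMARTS for an amide: a carbonyl carbon bonded to a trivalent nitrogen.
The molecule carries 4 separate instances of a primary amide (-C(=O)NH2) meeting every constraint; each maps to a distinct set of atoms, giving 4 matches.

4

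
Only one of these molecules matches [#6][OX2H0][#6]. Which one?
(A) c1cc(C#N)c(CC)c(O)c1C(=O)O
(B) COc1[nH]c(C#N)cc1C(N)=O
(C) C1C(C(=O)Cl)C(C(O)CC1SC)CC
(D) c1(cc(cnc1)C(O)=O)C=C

[#6][OX2H0][#6] describes an aliphatic oxygen bridging two carbons with no H on the oxygen (an ether).
(A) has a carboxylic acid group (-C(=O)OH) but the -OH oxygen has H1; the =O is OX1, not OX2.
(B) contains a methoxy ether (-OCH3), which satisfies every atom and bond constraint.
(C) has a hydroxyl group (-OH) but the oxygen has H1, not H0 bridging two carbons.
(D) has a carboxylic acid group (-C(=O)OH) but the -OH oxygen has H1; the =O is OX1, not OX2.
So the answer is (B).

B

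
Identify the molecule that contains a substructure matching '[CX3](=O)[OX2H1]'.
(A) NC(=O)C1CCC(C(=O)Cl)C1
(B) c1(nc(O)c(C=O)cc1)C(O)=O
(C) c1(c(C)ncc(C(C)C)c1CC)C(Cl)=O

B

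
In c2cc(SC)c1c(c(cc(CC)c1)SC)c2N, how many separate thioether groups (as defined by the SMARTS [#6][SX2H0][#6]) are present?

2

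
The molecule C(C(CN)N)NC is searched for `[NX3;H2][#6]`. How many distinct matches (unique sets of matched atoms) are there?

[NX3;H2][#6] is the SMARTS for a primary amine: a trivalent nitrogen with two H attached to carbon.
The molecule carries 2 separate instances of a primary amino group (-NH2) meeting every constraint; each maps to a distinct set of atoms, giving 2 matches.

2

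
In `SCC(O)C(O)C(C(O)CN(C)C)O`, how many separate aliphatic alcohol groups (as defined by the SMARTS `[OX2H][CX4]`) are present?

[OX2H][CX4] is the SMARTS for an aliphatic alcohol: a hydroxyl oxygen bound to an sp3 (X4) carbon.
The molecule carries 4 separate instances of a hydroxyl group (-OH) meeting every constraint; each maps to a distinct set of atoms, giving 4 matches.

4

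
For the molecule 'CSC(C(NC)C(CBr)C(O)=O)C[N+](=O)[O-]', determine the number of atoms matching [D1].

The query [D1] means: atom with exactly one heavy-atom neighbour (degree 1).
Check the 16 heavy atoms by environment: 2× C (D2) → no; 4× C (D3) → no; 3× O (D1) → match; 1× N (D2) → no; 2× C (D1) → match; 1× S (D2) → no; 1× Br (D1) → match; 1× N (charge +1, D3) → no; 1× O (charge -1, D1) → match.
Summing the matching environments: 3 + 2 + 1 + 1 = 7 matching atoms.

7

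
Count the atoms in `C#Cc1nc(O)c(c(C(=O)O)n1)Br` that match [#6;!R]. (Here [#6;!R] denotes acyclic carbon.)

3

The query [#6;!R] means: carbon not in any ring.
Check the 13 heavy atoms by environment: 2× n (aromatic, in 6-ring) → no; 4× c (aromatic, in 6-ring) → no; 3× C (acyclic) → match; 3× O (acyclic) → no; 1× Br (acyclic) → no.
That gives 3 matching atoms.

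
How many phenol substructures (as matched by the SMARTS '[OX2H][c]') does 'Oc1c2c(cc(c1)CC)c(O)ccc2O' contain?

3

[OX2H][c] is the SMARTS for a phenol: a hydroxyl oxygen attached to an aromatic carbon.
The molecule carries 3 separate instances of a hydroxyl group (-OH) meeting every constraint; each maps to a distinct set of atoms, giving 3 matches.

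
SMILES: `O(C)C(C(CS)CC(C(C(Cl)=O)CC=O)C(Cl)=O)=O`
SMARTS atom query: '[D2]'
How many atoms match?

5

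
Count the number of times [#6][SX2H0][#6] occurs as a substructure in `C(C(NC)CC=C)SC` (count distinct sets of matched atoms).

1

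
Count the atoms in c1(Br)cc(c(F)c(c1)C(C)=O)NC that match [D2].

Check the 13 heavy atoms by environment: 2× c (aromatic, D2) → match; 4× c (aromatic, D3) → no; 1× F (D1) → no; 1× Br (D1) → no; 1× N (D2) → match; 2× C (D1) → no; 1× C (D3) → no; 1× O (D1) → no.
Summing the matching environments: 2 + 1 = 3 matching atoms.

3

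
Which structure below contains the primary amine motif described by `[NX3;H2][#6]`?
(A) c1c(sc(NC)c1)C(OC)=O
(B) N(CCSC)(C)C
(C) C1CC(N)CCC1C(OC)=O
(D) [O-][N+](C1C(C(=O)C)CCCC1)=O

C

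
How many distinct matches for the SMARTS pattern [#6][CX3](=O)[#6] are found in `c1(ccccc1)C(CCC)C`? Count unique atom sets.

0

[#6][CX3](=O)[#6] is the SMARTS for a ketone: a carbonyl carbon (no H) flanked by two carbons.
No fragment in the molecule satisfies every constraint, giving 0 matches.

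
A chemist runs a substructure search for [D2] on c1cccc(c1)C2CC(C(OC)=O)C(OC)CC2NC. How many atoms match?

10

The query [D2] means: atom with exactly two heavy-atom neighbours.
Check the 20 heavy atoms by environment: 5× C (D3) → no; 2× C (D2) → match; 2× O (D2) → match; 3× C (D1) → no; 1× N (D2) → match; 1× c (aromatic, D3) → no; 5× c (aromatic, D2) → match; 1× O (D1) → no.
Summing the matching environments: 2 + 2 + 1 + 5 = 10 matching atoms.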